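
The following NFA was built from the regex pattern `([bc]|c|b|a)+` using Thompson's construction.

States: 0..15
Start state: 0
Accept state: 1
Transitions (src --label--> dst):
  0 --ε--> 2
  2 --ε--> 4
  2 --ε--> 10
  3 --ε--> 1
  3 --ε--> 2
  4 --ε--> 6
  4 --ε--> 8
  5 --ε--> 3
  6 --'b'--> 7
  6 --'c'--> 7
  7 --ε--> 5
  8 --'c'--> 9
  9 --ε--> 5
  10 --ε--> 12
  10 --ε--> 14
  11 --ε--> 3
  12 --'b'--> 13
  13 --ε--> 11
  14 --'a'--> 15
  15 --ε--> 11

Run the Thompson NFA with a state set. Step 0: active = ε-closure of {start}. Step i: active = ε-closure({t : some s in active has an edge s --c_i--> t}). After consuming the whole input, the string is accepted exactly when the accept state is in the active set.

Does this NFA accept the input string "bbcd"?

start: ε-closure({0}) = {0,2,4,6,8,10,12,14}
'b' @ 1: {1,2,3,4,5,6,7,8,10,11,12,13,14}  (accept∈set)
'b' @ 2: {1,2,3,4,5,6,7,8,10,11,12,13,14}  (accept∈set)
'c' @ 3: {1,2,3,4,5,6,7,8,9,10,12,14}  (accept∈set)
'd' @ 4: {}  — dead — no transitions
after full input: {}  (accept=1 not in)

Answer: REJECT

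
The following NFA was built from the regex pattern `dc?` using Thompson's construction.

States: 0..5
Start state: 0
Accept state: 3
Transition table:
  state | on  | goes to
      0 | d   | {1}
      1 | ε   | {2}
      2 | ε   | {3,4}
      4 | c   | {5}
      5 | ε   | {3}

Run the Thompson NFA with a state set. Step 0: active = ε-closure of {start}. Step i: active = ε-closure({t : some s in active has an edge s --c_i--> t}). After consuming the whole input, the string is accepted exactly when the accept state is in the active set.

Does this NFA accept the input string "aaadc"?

Answer: REJECT

Derivation:
start: ε-closure({0}) = {0}
'a' @ 1: {}  — no active states
rest 'aadc' ignored (set empty)
after full input: {}  (accept=3 not in)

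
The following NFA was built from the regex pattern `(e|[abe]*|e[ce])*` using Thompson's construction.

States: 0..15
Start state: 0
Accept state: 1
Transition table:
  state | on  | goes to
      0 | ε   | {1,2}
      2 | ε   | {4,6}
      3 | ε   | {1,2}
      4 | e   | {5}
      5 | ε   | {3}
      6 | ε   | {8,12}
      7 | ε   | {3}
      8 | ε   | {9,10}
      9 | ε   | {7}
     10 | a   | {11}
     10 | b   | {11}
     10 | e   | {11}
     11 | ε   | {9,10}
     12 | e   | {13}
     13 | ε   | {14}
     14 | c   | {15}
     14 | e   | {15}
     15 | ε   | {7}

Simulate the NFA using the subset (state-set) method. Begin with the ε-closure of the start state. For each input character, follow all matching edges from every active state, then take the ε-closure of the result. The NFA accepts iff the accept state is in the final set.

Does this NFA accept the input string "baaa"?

initial (ε-close {0}): {0,1,2,3,4,6,7,8,9,10,12}
'b' @ 1: {1,2,3,4,6,7,8,9,10,11,12}  [accepting]
'a' @ 2: {1,2,3,4,6,7,8,9,10,11,12}  [accepting]
'a' @ 3: {1,2,3,4,6,7,8,9,10,11,12}  [accepting]
'a' @ 4: {1,2,3,4,6,7,8,9,10,11,12}  [accepting]
final: {1,2,3,4,6,7,8,9,10,11,12}; accept 1 in set

Answer: ACCEPT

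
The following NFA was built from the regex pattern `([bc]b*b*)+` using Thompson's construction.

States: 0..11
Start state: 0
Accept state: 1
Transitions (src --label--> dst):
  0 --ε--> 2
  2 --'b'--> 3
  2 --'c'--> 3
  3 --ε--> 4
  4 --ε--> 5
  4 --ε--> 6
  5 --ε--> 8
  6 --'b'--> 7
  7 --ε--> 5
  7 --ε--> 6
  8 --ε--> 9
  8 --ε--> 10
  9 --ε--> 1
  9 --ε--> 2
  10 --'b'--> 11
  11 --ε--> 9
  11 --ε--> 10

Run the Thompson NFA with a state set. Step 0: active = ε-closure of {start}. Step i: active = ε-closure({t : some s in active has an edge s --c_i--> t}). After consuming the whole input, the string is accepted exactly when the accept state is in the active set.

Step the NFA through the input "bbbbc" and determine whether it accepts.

Answer: ACCEPT

Trace:
start: ε-closure({0}) = {0,2}
'b' @ 1: {1,2,3,4,5,6,8,9,10}  [accepting]
'b' @ 2: {1,2,3,4,5,6,7,8,9,10,11}  [accepting]
'b' @ 3: {1,2,3,4,5,6,7,8,9,10,11}  [accepting]
'b' @ 4: {1,2,3,4,5,6,7,8,9,10,11}  [accepting]
'c' @ 5: {1,2,3,4,5,6,8,9,10}  [accepting]
final: {1,2,3,4,5,6,8,9,10}; accept 1 in set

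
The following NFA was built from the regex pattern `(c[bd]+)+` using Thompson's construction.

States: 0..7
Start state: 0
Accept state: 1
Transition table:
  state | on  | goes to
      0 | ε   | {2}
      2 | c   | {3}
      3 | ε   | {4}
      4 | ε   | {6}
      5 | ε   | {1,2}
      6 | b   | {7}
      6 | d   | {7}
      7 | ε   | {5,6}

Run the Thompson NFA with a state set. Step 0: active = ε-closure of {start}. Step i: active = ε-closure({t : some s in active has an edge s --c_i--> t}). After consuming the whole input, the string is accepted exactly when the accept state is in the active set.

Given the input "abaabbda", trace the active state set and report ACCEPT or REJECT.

initial (ε-close {0}): {0,2}
'a' @ 1: {}  — dead — no transitions
rest 'baabbda' ignored (set empty)
end set {} — state 1 not in

Answer: REJECT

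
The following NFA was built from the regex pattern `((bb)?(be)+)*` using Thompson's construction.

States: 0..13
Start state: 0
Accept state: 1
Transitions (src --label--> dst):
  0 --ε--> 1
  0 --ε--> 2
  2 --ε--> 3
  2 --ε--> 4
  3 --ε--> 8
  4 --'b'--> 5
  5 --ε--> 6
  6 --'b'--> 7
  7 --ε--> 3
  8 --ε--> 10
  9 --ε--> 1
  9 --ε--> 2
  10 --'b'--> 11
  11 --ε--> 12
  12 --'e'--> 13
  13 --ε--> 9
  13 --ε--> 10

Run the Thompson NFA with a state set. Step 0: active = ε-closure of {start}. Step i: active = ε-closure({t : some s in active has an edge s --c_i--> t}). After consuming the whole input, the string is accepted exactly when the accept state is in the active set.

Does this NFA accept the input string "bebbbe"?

Answer: ACCEPT

Steps:
initial (ε-close {0}): {0,1,2,3,4,8,10}
'b' @ 1: {5,6,11,12}
'e' @ 2: {1,2,3,4,8,9,10,13}  (accept∈set)
'b' @ 3: {5,6,11,12}
'b' @ 4: {3,7,8,10}
'b' @ 5: {11,12}
'e' @ 6: {1,2,3,4,8,9,10,13}  (accept∈set)
final: {1,2,3,4,8,9,10,13}; accept 1 in set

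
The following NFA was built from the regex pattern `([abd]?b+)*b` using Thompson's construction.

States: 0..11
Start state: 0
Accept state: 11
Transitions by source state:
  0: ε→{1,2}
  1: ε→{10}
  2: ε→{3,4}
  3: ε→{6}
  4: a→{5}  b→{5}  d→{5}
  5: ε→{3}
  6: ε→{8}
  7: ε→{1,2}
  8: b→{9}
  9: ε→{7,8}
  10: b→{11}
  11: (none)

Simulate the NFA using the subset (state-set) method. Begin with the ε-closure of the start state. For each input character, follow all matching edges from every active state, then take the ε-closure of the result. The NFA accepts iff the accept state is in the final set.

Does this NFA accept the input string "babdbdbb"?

Answer: ACCEPT

Steps:
start: ε-closure({0}) = {0,1,2,3,4,6,8,10}
'b' @ 1: {1,2,3,4,5,6,7,8,9,10,11}  ✓accept
'a' @ 2: {3,5,6,8}
'b' @ 3: {1,2,3,4,6,7,8,9,10}
'd' @ 4: {3,5,6,8}
'b' @ 5: {1,2,3,4,6,7,8,9,10}
'd' @ 6: {3,5,6,8}
'b' @ 7: {1,2,3,4,6,7,8,9,10}
'b' @ 8: {1,2,3,4,5,6,7,8,9,10,11}  ✓accept
final: {1,2,3,4,5,6,7,8,9,10,11}; accept 11 in set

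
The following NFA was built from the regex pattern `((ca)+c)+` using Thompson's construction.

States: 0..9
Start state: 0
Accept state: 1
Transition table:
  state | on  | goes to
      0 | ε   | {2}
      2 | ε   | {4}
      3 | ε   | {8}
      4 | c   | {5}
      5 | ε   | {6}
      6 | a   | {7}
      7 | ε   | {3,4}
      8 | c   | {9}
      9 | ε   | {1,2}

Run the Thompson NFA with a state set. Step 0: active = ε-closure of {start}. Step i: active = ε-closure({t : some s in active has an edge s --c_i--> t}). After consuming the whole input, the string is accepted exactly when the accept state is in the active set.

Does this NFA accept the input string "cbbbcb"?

Answer: REJECT

Trace:
initial (ε-close {0}): {0,2,4}
'c' @ 1: {5,6}
'b' @ 2: {}  — state set empty
rest 'bbcb' ignored (set empty)
final: {}; accept 1 not in set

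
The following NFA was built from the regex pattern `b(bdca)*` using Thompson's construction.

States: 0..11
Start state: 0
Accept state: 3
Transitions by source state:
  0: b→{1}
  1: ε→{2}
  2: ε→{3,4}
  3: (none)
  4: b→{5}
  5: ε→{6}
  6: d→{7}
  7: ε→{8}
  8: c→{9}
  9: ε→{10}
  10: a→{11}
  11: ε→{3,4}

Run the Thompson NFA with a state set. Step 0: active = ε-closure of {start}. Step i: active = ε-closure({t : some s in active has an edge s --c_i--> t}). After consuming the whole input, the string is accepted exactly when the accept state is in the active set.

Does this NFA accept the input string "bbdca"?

Answer: ACCEPT

Derivation:
initial (ε-close {0}): {0}
'b' @ 1: {1,2,3,4}  [accepting]
'b' @ 2: {5,6}
'd' @ 3: {7,8}
'c' @ 4: {9,10}
'a' @ 5: {3,4,11}  [accepting]
after full input: {3,4,11}  (accept=3 in)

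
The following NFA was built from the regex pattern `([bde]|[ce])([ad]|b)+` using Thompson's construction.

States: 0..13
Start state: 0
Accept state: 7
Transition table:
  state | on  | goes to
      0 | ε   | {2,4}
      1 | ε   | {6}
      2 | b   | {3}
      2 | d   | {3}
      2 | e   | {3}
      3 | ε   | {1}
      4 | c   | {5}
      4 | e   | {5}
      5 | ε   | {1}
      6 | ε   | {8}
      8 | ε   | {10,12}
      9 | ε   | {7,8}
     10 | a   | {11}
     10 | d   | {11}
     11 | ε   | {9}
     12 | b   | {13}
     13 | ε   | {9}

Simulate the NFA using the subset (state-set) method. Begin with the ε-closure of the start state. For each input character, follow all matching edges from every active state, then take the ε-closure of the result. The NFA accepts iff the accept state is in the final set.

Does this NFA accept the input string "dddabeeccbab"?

Answer: REJECT

Derivation:
S₀ = ε-closure({0}) = {0,2,4}
'd' @ 1: {1,3,6,8,10,12}
'd' @ 2: {7,8,9,10,11,12}  ✓accept
'd' @ 3: {7,8,9,10,11,12}  ✓accept
'a' @ 4: {7,8,9,10,11,12}  ✓accept
'b' @ 5: {7,8,9,10,12,13}  ✓accept
'e' @ 6: {}  — dead — no transitions
rest 'eccbab' ignored (set empty)
final: {}; accept 7 not in set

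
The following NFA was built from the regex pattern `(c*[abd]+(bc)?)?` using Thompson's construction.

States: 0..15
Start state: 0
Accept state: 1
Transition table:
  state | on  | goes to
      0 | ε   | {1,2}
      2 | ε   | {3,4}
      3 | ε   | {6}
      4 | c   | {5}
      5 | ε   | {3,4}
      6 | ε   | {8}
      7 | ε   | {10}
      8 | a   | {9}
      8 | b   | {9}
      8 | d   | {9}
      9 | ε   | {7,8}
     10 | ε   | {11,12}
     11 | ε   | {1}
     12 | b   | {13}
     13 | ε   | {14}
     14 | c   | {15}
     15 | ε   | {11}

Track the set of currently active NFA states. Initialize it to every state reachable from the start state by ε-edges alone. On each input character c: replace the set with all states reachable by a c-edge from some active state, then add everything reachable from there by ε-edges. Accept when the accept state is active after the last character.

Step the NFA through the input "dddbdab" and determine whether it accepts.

Answer: ACCEPT

Trace:
start: ε-closure({0}) = {0,1,2,3,4,6,8}
'd' @ 1: {1,7,8,9,10,11,12}  (accept∈set)
'd' @ 2: {1,7,8,9,10,11,12}  (accept∈set)
'd' @ 3: {1,7,8,9,10,11,12}  (accept∈set)
'b' @ 4: {1,7,8,9,10,11,12,13,14}  (accept∈set)
'd' @ 5: {1,7,8,9,10,11,12}  (accept∈set)
'a' @ 6: {1,7,8,9,10,11,12}  (accept∈set)
'b' @ 7: {1,7,8,9,10,11,12,13,14}  (accept∈set)
final: {1,7,8,9,10,11,12,13,14}; accept 1 in set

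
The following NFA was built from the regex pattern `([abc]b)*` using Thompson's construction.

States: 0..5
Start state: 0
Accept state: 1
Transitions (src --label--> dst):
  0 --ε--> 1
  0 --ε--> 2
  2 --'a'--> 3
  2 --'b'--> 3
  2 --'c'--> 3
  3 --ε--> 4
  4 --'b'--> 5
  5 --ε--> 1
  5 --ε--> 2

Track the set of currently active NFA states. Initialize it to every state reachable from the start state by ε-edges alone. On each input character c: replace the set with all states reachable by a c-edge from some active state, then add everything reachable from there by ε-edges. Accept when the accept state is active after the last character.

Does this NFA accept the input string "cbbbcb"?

start: ε-closure({0}) = {0,1,2}
'c' @ 1: {3,4}
'b' @ 2: {1,2,5}  [accepting]
'b' @ 3: {3,4}
'b' @ 4: {1,2,5}  [accepting]
'c' @ 5: {3,4}
'b' @ 6: {1,2,5}  [accepting]
end set {1,2,5} — state 1 in

Answer: ACCEPT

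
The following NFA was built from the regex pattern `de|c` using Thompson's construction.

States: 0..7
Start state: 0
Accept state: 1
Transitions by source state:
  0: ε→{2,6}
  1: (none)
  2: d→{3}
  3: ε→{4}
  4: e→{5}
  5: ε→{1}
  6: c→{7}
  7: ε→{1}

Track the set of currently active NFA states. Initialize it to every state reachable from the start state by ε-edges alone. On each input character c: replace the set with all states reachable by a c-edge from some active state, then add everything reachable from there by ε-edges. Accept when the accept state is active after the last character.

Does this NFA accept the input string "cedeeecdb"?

initial (ε-close {0}): {0,2,6}
'c' @ 1: {1,7}  ✓accept
'e' @ 2: {}  — dead — no transitions
rest 'deeecdb' ignored (set empty)
after full input: {}  (accept=1 not in)

Answer: REJECT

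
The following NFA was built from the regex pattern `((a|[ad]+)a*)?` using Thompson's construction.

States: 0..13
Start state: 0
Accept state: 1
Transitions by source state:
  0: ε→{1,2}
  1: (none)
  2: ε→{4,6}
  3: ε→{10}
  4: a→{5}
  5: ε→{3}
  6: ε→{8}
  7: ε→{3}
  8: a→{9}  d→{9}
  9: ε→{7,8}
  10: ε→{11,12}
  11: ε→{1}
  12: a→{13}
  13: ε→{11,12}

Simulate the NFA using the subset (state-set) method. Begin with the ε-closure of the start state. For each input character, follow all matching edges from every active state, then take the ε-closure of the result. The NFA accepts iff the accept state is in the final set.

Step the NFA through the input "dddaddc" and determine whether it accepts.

initial (ε-close {0}): {0,1,2,4,6,8}
'd' @ 1: {1,3,7,8,9,10,11,12}  [accepting]
'd' @ 2: {1,3,7,8,9,10,11,12}  [accepting]
'd' @ 3: {1,3,7,8,9,10,11,12}  [accepting]
'a' @ 4: {1,3,7,8,9,10,11,12,13}  [accepting]
'd' @ 5: {1,3,7,8,9,10,11,12}  [accepting]
'd' @ 6: {1,3,7,8,9,10,11,12}  [accepting]
'c' @ 7: {}  — dead — no transitions
after full input: {}  (accept=1 not in)

Answer: REJECT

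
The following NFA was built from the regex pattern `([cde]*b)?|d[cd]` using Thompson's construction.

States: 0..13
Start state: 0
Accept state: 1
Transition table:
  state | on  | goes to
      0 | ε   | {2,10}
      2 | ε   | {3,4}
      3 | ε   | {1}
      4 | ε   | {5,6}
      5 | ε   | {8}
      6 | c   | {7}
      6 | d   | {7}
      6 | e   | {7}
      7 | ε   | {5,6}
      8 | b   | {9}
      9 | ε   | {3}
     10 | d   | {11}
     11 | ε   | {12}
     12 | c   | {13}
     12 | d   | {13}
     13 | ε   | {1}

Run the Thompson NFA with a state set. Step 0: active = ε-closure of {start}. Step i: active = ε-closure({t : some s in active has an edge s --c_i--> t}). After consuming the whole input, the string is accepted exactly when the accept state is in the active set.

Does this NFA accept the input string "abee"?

Answer: REJECT

Steps:
initial (ε-close {0}): {0,1,2,3,4,5,6,8,10}
'a' @ 1: {}  — state set empty
rest 'bee' ignored (set empty)
final: {}; accept 1 not in set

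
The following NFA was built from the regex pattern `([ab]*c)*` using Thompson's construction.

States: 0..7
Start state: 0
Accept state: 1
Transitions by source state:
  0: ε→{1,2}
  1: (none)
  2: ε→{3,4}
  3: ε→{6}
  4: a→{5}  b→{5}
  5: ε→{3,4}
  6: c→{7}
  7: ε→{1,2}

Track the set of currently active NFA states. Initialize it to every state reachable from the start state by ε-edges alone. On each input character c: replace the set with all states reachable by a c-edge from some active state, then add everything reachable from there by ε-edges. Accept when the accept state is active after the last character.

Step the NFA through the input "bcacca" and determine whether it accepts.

Answer: REJECT

Derivation:
S₀ = ε-closure({0}) = {0,1,2,3,4,6}
'b' @ 1: {3,4,5,6}
'c' @ 2: {1,2,3,4,6,7}  [accepting]
'a' @ 3: {3,4,5,6}
'c' @ 4: {1,2,3,4,6,7}  [accepting]
'c' @ 5: {1,2,3,4,6,7}  [accepting]
'a' @ 6: {3,4,5,6}
final: {3,4,5,6}; accept 1 not in set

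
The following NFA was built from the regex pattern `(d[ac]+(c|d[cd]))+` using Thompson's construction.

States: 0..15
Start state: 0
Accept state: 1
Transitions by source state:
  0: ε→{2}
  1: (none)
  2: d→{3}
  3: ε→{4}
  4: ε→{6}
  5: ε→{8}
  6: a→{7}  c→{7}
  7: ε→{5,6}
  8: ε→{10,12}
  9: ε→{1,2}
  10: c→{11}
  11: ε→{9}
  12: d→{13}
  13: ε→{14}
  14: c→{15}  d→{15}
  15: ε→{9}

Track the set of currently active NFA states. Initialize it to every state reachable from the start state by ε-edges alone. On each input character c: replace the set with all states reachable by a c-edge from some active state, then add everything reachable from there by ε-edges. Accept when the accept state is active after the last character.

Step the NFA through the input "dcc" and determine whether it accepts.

start: ε-closure({0}) = {0,2}
'd' @ 1: {3,4,6}
'c' @ 2: {5,6,7,8,10,12}
'c' @ 3: {1,2,5,6,7,8,9,10,11,12}  [accepting]
end set {1,2,5,6,7,8,9,10,11,12} — state 1 in

Answer: ACCEPT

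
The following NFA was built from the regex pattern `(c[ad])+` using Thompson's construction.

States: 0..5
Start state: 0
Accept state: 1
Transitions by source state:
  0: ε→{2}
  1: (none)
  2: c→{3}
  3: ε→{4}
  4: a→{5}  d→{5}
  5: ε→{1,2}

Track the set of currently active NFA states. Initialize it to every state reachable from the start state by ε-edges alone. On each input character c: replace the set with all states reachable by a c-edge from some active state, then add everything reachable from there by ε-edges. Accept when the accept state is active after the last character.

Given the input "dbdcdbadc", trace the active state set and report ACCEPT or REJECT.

Answer: REJECT

Derivation:
S₀ = ε-closure({0}) = {0,2}
'd' @ 1: {}  — no active states
rest 'bdcdbadc' ignored (set empty)
after full input: {}  (accept=1 not in)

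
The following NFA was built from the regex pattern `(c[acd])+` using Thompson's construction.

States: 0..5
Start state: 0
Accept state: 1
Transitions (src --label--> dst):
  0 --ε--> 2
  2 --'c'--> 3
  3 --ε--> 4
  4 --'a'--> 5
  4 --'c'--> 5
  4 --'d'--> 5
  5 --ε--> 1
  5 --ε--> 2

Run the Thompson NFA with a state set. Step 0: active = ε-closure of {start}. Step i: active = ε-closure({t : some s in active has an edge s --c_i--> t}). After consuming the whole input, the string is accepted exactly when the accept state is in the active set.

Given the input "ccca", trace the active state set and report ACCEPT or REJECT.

Answer: ACCEPT

Trace:
start: ε-closure({0}) = {0,2}
'c' @ 1: {3,4}
'c' @ 2: {1,2,5}  ✓accept
'c' @ 3: {3,4}
'a' @ 4: {1,2,5}  ✓accept
end set {1,2,5} — state 1 in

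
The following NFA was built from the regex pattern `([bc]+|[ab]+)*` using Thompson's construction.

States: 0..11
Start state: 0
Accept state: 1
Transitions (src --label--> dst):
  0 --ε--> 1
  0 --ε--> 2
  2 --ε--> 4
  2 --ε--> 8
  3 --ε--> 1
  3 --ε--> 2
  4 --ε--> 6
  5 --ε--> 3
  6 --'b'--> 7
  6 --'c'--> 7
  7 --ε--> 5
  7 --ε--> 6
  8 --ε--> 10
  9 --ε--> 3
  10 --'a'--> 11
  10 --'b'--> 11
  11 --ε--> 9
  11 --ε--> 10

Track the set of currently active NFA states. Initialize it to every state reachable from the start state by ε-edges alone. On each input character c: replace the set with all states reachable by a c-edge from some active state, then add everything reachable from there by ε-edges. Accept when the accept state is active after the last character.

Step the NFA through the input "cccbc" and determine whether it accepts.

Answer: ACCEPT

Derivation:
S₀ = ε-closure({0}) = {0,1,2,4,6,8,10}
'c' @ 1: {1,2,3,4,5,6,7,8,10}  (accept∈set)
'c' @ 2: {1,2,3,4,5,6,7,8,10}  (accept∈set)
'c' @ 3: {1,2,3,4,5,6,7,8,10}  (accept∈set)
'b' @ 4: {1,2,3,4,5,6,7,8,9,10,11}  (accept∈set)
'c' @ 5: {1,2,3,4,5,6,7,8,10}  (accept∈set)
after full input: {1,2,3,4,5,6,7,8,10}  (accept=1 in)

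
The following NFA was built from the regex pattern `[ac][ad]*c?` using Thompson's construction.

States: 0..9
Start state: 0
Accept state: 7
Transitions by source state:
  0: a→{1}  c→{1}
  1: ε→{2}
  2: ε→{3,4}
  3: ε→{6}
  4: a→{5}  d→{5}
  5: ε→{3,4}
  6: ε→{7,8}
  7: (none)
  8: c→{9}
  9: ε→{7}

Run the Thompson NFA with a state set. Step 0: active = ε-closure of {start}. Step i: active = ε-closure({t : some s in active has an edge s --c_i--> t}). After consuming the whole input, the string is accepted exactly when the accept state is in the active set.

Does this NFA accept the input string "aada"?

start: ε-closure({0}) = {0}
'a' @ 1: {1,2,3,4,6,7,8}  ✓accept
'a' @ 2: {3,4,5,6,7,8}  ✓accept
'd' @ 3: {3,4,5,6,7,8}  ✓accept
'a' @ 4: {3,4,5,6,7,8}  ✓accept
after full input: {3,4,5,6,7,8}  (accept=7 in)

Answer: ACCEPT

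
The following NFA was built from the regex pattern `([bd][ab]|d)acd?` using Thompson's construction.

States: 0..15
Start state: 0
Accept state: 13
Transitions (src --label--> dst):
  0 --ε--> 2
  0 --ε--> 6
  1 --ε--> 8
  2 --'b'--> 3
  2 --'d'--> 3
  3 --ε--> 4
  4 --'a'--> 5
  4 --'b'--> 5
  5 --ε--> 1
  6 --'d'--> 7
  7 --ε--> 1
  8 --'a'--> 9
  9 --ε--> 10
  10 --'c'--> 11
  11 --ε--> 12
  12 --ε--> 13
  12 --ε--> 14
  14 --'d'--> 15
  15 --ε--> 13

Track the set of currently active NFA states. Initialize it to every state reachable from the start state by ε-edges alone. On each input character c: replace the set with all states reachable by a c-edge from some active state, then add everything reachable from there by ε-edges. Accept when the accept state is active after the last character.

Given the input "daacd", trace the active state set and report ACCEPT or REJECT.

Answer: ACCEPT

Steps:
start: ε-closure({0}) = {0,2,6}
'd' @ 1: {1,3,4,7,8}
'a' @ 2: {1,5,8,9,10}
'a' @ 3: {9,10}
'c' @ 4: {11,12,13,14}  (accept∈set)
'd' @ 5: {13,15}  (accept∈set)
end set {13,15} — state 13 in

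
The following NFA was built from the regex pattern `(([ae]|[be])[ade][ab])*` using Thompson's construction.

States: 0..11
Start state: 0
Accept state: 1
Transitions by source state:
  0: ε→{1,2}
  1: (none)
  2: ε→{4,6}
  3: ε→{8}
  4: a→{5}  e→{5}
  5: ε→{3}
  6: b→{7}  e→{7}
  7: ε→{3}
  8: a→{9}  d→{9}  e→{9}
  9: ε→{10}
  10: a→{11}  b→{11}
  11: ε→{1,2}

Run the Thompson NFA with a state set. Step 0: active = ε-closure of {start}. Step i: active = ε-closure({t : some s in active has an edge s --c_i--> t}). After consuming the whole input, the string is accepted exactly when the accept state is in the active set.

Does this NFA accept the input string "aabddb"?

Answer: REJECT

Steps:
S₀ = ε-closure({0}) = {0,1,2,4,6}
'a' @ 1: {3,5,8}
'a' @ 2: {9,10}
'b' @ 3: {1,2,4,6,11}  (accept∈set)
'd' @ 4: {}  — state set empty
rest 'db' ignored (set empty)
final: {}; accept 1 not in set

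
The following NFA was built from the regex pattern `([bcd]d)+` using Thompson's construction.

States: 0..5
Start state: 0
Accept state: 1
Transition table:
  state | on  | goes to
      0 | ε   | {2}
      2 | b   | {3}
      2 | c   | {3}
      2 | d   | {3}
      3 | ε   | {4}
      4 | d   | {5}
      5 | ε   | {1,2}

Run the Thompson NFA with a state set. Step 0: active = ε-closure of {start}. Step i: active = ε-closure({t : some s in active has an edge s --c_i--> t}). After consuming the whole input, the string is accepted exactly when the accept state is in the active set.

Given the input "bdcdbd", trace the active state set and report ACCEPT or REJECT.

initial (ε-close {0}): {0,2}
'b' @ 1: {3,4}
'd' @ 2: {1,2,5}  (accept∈set)
'c' @ 3: {3,4}
'd' @ 4: {1,2,5}  (accept∈set)
'b' @ 5: {3,4}
'd' @ 6: {1,2,5}  (accept∈set)
end set {1,2,5} — state 1 in

Answer: ACCEPT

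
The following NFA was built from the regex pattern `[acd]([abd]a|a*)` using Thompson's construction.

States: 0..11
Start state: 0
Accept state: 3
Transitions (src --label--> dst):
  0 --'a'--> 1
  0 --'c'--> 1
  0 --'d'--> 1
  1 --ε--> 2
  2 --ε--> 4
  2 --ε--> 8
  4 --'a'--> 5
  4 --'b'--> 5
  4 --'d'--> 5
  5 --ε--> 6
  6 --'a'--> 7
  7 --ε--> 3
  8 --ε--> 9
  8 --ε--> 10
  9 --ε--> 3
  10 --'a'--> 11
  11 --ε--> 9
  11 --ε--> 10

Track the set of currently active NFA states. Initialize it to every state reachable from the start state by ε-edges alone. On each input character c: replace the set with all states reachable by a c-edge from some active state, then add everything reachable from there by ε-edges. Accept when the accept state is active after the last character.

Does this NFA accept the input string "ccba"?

Answer: REJECT

Trace:
initial (ε-close {0}): {0}
'c' @ 1: {1,2,3,4,8,9,10}  ✓accept
'c' @ 2: {}  — dead — no transitions
rest 'ba' ignored (set empty)
end set {} — state 3 not in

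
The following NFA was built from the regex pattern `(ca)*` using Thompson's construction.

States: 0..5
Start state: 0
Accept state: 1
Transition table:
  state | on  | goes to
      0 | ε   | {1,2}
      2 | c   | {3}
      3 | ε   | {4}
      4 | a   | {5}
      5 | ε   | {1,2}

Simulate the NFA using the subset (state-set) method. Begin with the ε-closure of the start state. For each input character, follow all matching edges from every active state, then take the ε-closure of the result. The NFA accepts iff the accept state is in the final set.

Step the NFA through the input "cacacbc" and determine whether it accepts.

Answer: REJECT

Steps:
start: ε-closure({0}) = {0,1,2}
'c' @ 1: {3,4}
'a' @ 2: {1,2,5}  ✓accept
'c' @ 3: {3,4}
'a' @ 4: {1,2,5}  ✓accept
'c' @ 5: {3,4}
'b' @ 6: {}  — no active states
rest 'c' ignored (set empty)
end set {} — state 1 not in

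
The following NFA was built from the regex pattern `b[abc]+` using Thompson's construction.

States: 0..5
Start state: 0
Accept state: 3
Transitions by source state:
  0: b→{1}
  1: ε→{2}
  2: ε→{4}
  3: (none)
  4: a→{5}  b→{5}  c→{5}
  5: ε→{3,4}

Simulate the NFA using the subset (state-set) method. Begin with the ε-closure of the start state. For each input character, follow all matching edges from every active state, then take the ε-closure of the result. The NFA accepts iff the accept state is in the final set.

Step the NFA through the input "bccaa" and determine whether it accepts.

Answer: ACCEPT

Steps:
start: ε-closure({0}) = {0}
'b' @ 1: {1,2,4}
'c' @ 2: {3,4,5}  (accept∈set)
'c' @ 3: {3,4,5}  (accept∈set)
'a' @ 4: {3,4,5}  (accept∈set)
'a' @ 5: {3,4,5}  (accept∈set)
final: {3,4,5}; accept 3 in set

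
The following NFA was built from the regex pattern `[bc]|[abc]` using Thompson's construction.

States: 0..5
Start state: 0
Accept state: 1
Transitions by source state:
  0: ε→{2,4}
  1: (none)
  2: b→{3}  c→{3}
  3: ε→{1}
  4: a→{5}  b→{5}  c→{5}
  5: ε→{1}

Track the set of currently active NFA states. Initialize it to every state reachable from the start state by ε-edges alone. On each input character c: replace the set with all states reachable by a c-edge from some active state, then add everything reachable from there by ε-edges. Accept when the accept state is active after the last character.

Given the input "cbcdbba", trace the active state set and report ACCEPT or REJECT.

Answer: REJECT

Derivation:
initial (ε-close {0}): {0,2,4}
'c' @ 1: {1,3,5}  ✓accept
'b' @ 2: {}  — dead — no transitions
rest 'cdbba' ignored (set empty)
after full input: {}  (accept=1 not in)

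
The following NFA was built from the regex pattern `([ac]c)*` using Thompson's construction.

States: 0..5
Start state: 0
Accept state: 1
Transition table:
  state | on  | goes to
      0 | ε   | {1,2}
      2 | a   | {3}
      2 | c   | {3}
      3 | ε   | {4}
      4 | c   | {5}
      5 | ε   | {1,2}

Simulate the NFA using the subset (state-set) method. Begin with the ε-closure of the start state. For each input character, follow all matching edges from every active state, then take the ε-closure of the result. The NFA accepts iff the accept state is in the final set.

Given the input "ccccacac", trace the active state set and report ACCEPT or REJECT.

Answer: ACCEPT

Derivation:
start: ε-closure({0}) = {0,1,2}
'c' @ 1: {3,4}
'c' @ 2: {1,2,5}  ✓accept
'c' @ 3: {3,4}
'c' @ 4: {1,2,5}  ✓accept
'a' @ 5: {3,4}
'c' @ 6: {1,2,5}  ✓accept
'a' @ 7: {3,4}
'c' @ 8: {1,2,5}  ✓accept
final: {1,2,5}; accept 1 in set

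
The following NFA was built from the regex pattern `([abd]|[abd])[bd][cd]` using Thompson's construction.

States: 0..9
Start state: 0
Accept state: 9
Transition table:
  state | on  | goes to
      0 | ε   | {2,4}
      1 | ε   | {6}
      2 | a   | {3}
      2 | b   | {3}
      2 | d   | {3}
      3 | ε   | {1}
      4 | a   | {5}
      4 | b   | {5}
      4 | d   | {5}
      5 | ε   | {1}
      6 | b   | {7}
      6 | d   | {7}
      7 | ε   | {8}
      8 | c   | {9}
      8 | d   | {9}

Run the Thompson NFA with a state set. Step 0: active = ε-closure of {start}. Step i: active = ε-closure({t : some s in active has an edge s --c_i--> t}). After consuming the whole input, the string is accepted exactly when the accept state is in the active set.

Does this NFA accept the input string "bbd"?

initial (ε-close {0}): {0,2,4}
'b' @ 1: {1,3,5,6}
'b' @ 2: {7,8}
'd' @ 3: {9}  [accepting]
after full input: {9}  (accept=9 in)

Answer: ACCEPT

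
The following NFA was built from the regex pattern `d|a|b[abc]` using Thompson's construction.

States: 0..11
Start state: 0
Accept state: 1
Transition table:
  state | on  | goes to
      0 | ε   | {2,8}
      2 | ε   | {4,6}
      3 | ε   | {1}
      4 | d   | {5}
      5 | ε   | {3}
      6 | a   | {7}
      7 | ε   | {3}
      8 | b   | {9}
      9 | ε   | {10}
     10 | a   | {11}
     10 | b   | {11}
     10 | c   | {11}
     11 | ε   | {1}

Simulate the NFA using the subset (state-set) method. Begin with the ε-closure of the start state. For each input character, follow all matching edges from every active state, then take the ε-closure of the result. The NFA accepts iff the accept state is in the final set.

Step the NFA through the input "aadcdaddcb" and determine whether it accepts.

initial (ε-close {0}): {0,2,4,6,8}
'a' @ 1: {1,3,7}  [accepting]
'a' @ 2: {}  — state set empty
rest 'dcdaddcb' ignored (set empty)
final: {}; accept 1 not in set

Answer: REJECT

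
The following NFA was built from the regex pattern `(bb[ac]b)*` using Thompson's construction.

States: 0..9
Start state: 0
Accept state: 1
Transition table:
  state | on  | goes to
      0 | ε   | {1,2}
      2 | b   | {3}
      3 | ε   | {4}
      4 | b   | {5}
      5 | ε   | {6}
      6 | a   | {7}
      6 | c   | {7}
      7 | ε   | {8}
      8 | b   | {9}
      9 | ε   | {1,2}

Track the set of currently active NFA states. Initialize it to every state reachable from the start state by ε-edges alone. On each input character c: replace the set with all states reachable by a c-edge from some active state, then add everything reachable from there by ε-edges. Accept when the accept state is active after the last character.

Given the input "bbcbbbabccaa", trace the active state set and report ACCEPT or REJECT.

initial (ε-close {0}): {0,1,2}
'b' @ 1: {3,4}
'b' @ 2: {5,6}
'c' @ 3: {7,8}
'b' @ 4: {1,2,9}  (accept∈set)
'b' @ 5: {3,4}
'b' @ 6: {5,6}
'a' @ 7: {7,8}
'b' @ 8: {1,2,9}  (accept∈set)
'c' @ 9: {}  — no active states
rest 'caa' ignored (set empty)
final: {}; accept 1 not in set

Answer: REJECT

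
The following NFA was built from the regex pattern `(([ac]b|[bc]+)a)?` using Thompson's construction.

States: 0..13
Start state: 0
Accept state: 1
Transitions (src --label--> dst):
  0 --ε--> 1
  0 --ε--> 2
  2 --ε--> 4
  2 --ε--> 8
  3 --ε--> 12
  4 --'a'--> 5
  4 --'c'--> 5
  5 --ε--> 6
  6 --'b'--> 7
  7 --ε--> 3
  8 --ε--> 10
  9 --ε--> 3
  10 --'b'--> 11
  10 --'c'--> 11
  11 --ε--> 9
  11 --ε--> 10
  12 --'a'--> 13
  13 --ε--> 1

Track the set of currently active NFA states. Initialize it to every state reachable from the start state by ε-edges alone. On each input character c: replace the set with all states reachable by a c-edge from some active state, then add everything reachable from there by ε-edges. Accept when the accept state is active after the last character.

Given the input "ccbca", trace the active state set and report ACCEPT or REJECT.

Answer: ACCEPT

Steps:
start: ε-closure({0}) = {0,1,2,4,8,10}
'c' @ 1: {3,5,6,9,10,11,12}
'c' @ 2: {3,9,10,11,12}
'b' @ 3: {3,9,10,11,12}
'c' @ 4: {3,9,10,11,12}
'a' @ 5: {1,13}  [accepting]
final: {1,13}; accept 1 in set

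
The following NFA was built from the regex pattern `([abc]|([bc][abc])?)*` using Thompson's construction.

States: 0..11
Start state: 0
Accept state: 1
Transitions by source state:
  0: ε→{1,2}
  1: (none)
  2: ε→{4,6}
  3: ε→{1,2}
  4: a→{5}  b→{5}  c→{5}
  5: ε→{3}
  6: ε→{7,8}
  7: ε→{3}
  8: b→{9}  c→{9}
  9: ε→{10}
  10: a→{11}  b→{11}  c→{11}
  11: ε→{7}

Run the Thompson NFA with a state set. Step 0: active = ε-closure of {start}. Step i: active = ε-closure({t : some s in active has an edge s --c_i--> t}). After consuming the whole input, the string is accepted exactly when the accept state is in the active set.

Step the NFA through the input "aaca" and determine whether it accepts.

Answer: ACCEPT

Trace:
S₀ = ε-closure({0}) = {0,1,2,3,4,6,7,8}
'a' @ 1: {1,2,3,4,5,6,7,8}  ✓accept
'a' @ 2: {1,2,3,4,5,6,7,8}  ✓accept
'c' @ 3: {1,2,3,4,5,6,7,8,9,10}  ✓accept
'a' @ 4: {1,2,3,4,5,6,7,8,11}  ✓accept
final: {1,2,3,4,5,6,7,8,11}; accept 1 in set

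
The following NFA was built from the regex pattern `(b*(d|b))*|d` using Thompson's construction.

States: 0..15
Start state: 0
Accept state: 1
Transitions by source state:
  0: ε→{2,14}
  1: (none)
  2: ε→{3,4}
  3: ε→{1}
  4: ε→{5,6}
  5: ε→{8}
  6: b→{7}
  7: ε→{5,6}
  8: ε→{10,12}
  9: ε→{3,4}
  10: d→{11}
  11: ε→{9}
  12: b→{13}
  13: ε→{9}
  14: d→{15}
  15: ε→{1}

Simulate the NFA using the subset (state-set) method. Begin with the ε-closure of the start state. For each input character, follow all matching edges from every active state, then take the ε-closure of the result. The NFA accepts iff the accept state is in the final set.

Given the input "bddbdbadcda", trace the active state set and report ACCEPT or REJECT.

start: ε-closure({0}) = {0,1,2,3,4,5,6,8,10,12,14}
'b' @ 1: {1,3,4,5,6,7,8,9,10,12,13}  [accepting]
'd' @ 2: {1,3,4,5,6,8,9,10,11,12}  [accepting]
'd' @ 3: {1,3,4,5,6,8,9,10,11,12}  [accepting]
'b' @ 4: {1,3,4,5,6,7,8,9,10,12,13}  [accepting]
'd' @ 5: {1,3,4,5,6,8,9,10,11,12}  [accepting]
'b' @ 6: {1,3,4,5,6,7,8,9,10,12,13}  [accepting]
'a' @ 7: {}  — no active states
rest 'dcda' ignored (set empty)
final: {}; accept 1 not in set

Answer: REJECT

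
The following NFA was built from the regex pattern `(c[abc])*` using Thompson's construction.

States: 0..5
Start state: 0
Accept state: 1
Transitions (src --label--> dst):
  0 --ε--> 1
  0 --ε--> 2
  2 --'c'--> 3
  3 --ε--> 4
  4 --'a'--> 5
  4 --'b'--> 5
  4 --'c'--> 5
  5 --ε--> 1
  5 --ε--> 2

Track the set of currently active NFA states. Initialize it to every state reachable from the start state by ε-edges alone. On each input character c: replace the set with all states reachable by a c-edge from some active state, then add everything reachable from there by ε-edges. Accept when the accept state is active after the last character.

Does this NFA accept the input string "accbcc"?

initial (ε-close {0}): {0,1,2}
'a' @ 1: {}  — state set empty
rest 'ccbcc' ignored (set empty)
after full input: {}  (accept=1 not in)

Answer: REJECT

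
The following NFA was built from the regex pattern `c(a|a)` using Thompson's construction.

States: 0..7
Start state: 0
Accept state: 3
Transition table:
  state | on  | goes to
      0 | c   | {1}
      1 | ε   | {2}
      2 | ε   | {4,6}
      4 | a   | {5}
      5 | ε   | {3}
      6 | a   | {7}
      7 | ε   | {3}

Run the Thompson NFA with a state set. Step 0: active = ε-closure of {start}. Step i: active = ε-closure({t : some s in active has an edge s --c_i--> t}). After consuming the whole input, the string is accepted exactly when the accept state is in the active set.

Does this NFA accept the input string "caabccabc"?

Answer: REJECT

Derivation:
S₀ = ε-closure({0}) = {0}
'c' @ 1: {1,2,4,6}
'a' @ 2: {3,5,7}  ✓accept
'a' @ 3: {}  — state set empty
rest 'bccabc' ignored (set empty)
final: {}; accept 3 not in set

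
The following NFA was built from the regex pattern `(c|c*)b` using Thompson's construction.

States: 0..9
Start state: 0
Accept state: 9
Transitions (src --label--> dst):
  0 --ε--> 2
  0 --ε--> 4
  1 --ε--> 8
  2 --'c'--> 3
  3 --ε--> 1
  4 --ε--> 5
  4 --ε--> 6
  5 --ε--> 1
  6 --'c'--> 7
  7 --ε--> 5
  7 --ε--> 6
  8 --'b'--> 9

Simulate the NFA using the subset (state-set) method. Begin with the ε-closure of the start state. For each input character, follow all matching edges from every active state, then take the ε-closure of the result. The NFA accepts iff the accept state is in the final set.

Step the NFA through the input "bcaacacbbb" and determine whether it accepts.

S₀ = ε-closure({0}) = {0,1,2,4,5,6,8}
'b' @ 1: {9}  (accept∈set)
'c' @ 2: {}  — no active states
rest 'aacacbbb' ignored (set empty)
after full input: {}  (accept=9 not in)

Answer: REJECT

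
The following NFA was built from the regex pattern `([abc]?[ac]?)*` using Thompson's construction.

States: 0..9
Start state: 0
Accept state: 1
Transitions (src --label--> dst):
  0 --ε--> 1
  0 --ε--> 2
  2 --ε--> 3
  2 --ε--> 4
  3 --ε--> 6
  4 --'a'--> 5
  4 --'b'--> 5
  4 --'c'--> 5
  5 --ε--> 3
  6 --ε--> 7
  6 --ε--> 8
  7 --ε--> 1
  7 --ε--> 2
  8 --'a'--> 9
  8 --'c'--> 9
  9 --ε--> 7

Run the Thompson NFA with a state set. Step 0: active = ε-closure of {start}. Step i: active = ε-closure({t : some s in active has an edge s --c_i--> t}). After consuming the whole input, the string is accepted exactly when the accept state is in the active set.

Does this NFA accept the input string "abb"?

Answer: ACCEPT

Trace:
initial (ε-close {0}): {0,1,2,3,4,6,7,8}
'a' @ 1: {1,2,3,4,5,6,7,8,9}  ✓accept
'b' @ 2: {1,2,3,4,5,6,7,8}  ✓accept
'b' @ 3: {1,2,3,4,5,6,7,8}  ✓accept
final: {1,2,3,4,5,6,7,8}; accept 1 in set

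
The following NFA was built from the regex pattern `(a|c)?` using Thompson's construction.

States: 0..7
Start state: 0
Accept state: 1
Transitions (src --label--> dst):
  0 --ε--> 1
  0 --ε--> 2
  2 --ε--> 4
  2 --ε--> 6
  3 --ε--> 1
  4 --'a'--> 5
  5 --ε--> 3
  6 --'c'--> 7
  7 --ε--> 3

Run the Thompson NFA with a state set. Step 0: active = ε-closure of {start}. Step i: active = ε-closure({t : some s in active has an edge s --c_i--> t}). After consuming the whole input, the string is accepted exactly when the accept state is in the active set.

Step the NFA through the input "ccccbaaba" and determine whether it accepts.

S₀ = ε-closure({0}) = {0,1,2,4,6}
'c' @ 1: {1,3,7}  (accept∈set)
'c' @ 2: {}  — dead — no transitions
rest 'ccbaaba' ignored (set empty)
after full input: {}  (accept=1 not in)

Answer: REJECT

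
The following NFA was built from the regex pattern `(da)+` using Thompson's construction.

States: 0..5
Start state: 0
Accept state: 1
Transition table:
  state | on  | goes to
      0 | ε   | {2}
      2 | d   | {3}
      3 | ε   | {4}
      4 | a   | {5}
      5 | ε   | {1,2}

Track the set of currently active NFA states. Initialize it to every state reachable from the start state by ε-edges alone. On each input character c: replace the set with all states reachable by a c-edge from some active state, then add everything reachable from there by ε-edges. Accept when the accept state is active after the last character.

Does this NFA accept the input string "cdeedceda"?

start: ε-closure({0}) = {0,2}
'c' @ 1: {}  — state set empty
rest 'deedceda' ignored (set empty)
after full input: {}  (accept=1 not in)

Answer: REJECT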